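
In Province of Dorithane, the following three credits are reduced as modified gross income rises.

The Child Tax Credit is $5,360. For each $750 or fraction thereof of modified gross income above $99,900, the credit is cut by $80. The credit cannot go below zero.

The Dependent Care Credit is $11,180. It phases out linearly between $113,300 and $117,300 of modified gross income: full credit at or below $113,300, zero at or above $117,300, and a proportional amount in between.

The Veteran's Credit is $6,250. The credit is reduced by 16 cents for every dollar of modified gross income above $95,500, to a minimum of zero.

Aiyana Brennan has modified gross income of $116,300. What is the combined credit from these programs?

Child Tax Credit: income exceeds $99,900 by $16,400, which is 22 full-or-partial $750 increments; reduction = 22 × $80 = $1,760, leaving $3,600.
Dependent Care Credit: $116,300 is $3,000 into a $4,000 phase-out range, leaving 1,000/4,000 of the credit: $11,180 × 1,000/4,000 = $2,795.
Veteran's Credit: 16% of the $20,800 excess over $95,500 is $3,328; credit = $6,250 − $3,328 = $2,922.
Total: $3,600 + $2,795 + $2,922 = $9,317.

$9,317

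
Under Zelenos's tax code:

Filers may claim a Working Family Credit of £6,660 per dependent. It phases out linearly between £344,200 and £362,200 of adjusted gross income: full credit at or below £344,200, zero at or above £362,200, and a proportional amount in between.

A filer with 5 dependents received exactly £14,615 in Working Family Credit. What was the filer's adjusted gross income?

Full credit = 5 × £6,660 = £33,300.
£14,615 is 14,615/33,300 of the full £33,300, so 18,685/33,300 of the £18,000 range has been used: income = £344,200 + £18,000 × 18,685/33,300 = £354,300.

£354,300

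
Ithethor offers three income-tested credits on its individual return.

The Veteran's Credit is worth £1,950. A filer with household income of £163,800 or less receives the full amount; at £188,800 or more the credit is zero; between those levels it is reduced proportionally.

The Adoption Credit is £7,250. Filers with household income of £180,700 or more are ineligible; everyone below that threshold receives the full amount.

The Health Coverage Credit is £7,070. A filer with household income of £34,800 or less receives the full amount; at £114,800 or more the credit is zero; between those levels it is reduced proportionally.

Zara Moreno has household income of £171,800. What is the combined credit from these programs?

£8,576

Veteran's Credit: £171,800 is £8,000 into a £25,000 phase-out range, leaving 17,000/25,000 of the credit: £1,950 × 17,000/25,000 = £1,326.
Adoption Credit: £171,800 is below the £180,700 cutoff, so the full £7,250 applies.
Health Coverage Credit: £171,800 is at or above £114,800, so the credit is £0.
Total: £1,326 + £7,250 + £0 = £8,576.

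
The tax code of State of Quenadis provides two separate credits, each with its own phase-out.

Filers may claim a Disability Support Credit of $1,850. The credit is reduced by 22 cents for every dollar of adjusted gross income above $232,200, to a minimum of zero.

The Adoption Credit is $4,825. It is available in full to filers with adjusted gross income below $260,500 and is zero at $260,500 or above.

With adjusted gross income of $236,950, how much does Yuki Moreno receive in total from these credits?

Disability Support Credit: 22% of the $4,750 excess over $232,200 is $1,045; credit = $1,850 − $1,045 = $805.
Adoption Credit: $236,950 is below the $260,500 cutoff, so the full $4,825 applies.
Total: $805 + $4,825 = $5,630.

$5,630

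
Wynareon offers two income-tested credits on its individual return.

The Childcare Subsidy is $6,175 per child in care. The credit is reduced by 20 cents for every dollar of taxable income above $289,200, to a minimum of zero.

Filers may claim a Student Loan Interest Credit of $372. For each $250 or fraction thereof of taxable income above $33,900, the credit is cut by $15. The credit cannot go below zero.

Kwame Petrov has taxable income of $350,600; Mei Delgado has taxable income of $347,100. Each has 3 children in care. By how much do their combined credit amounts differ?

Kwame ($350,600): Childcare Subsidy: base = 3 × $6,175 = $18,525. 20% of the $61,400 excess over $289,200 is $12,280; credit = $18,525 − $12,280 = $6,245. Student Loan Interest Credit: income exceeds $33,900 by $316,700 → 1267 increments × $15 = $19,005 ≥ base, so the credit is $0. total $6,245 + $0 = $6,245
Mei ($347,100): Childcare Subsidy: base = 3 × $6,175 = $18,525. 20% of the $57,900 excess over $289,200 is $11,580; credit = $18,525 − $11,580 = $6,945. Student Loan Interest Credit: income exceeds $33,900 by $313,200 → 1253 increments × $15 = $18,795 ≥ base, so the credit is $0. total $6,945 + $0 = $6,945
Difference: |$6,245 − $6,945| = $700.

$700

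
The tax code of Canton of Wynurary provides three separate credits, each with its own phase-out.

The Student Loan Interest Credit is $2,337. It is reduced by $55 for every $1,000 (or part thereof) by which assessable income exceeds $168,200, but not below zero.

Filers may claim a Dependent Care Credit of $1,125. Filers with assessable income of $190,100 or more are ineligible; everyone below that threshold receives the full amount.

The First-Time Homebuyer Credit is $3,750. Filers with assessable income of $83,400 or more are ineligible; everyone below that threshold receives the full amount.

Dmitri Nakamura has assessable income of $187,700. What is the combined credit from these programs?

$2,362

Student Loan Interest Credit: income exceeds $168,200 by $19,500, which is 20 full-or-partial $1,000 increments; reduction = 20 × $55 = $1,100, leaving $1,237.
Dependent Care Credit: $187,700 is below the $190,100 cutoff, so the full $1,125 applies.
First-Time Homebuyer Credit: $187,700 meets or exceeds the $83,400 cutoff, so the credit is $0.
Total: $1,237 + $1,125 + $0 = $2,362.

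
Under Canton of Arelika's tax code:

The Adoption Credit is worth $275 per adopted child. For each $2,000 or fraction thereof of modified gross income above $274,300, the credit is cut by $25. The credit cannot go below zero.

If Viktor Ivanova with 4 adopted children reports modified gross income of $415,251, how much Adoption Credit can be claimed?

Adoption Credit: base = 4 × $275 = $1,100. income exceeds $274,300 by $140,951 → 71 increments × $25 = $1,775 ≥ base, so the credit is $0.

$0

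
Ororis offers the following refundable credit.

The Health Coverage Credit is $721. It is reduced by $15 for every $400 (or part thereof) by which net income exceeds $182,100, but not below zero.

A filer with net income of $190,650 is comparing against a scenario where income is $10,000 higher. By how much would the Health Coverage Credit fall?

At $190,650 — income exceeds $182,100 by $8,550, which is 22 full-or-partial $400 increments; reduction = 22 × $15 = $330, leaving $391.
At $200,650 — income exceeds $182,100 by $18,550, which is 47 full-or-partial $400 increments; reduction = 47 × $15 = $705, leaving $16.
Lost: $391 − $16 = $375.

$375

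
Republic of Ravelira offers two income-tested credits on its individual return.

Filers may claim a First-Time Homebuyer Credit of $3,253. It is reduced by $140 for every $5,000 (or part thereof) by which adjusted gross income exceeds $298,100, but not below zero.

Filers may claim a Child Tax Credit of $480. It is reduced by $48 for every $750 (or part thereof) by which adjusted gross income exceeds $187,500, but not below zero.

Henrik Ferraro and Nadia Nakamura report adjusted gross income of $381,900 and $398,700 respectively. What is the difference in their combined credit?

$560

Henrik ($381,900): First-Time Homebuyer Credit: income exceeds $298,100 by $83,800, which is 17 full-or-partial $5,000 increments; reduction = 17 × $140 = $2,380, leaving $873. Child Tax Credit: income exceeds $187,500 by $194,400 → 260 increments × $48 = $12,480 ≥ base, so the credit is $0. total $873 + $0 = $873
Nadia ($398,700): First-Time Homebuyer Credit: income exceeds $298,100 by $100,600, which is 21 full-or-partial $5,000 increments; reduction = 21 × $140 = $2,940, leaving $313. Child Tax Credit: income exceeds $187,500 by $211,200 → 282 increments × $48 = $13,536 ≥ base, so the credit is $0. total $313 + $0 = $313
Difference: |$873 − $313| = $560.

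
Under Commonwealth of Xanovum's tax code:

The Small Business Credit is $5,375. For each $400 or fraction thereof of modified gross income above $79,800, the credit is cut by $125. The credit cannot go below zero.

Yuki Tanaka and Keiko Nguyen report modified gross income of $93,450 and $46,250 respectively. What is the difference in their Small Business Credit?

Yuki ($93,450): Small Business Credit: income exceeds $79,800 by $13,650, which is 35 full-or-partial $400 increments; reduction = 35 × $125 = $4,375, leaving $1,000.
Keiko ($46,250): Small Business Credit: $46,250 is at or below the $79,800 threshold, so the full $5,375 applies.
Difference: |$1,000 − $5,375| = $4,375.

$4,375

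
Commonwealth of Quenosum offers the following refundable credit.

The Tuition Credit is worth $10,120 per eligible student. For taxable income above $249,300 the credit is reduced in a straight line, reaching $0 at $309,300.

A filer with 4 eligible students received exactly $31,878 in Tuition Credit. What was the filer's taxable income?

Full credit = 4 × $10,120 = $40,480.
$31,878 is 31,878/40,480 of the full $40,480, so 8,602/40,480 of the $60,000 range has been used: income = $249,300 + $60,000 × 8,602/40,480 = $262,050.

$262,050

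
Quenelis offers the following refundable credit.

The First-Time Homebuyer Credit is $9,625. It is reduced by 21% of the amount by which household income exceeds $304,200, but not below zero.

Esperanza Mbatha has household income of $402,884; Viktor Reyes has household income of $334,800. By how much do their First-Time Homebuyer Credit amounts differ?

Esperanza ($402,884): First-Time Homebuyer Credit: 21% of the $98,684 excess over $304,200 is $20,723.64 ≥ base, so the credit is $0.
Viktor ($334,800): First-Time Homebuyer Credit: 21% of the $30,600 excess over $304,200 is $6,426; credit = $9,625 − $6,426 = $3,199.
Difference: |$0 − $3,199| = $3,199.

$3,199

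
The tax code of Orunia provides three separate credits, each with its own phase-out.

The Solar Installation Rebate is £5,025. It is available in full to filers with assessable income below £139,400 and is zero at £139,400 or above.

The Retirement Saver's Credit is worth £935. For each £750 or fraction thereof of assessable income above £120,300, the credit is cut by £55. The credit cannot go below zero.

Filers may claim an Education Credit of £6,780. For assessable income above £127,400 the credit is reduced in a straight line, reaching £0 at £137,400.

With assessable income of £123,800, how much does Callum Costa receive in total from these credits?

Solar Installation Rebate: £123,800 is below the £139,400 cutoff, so the full £5,025 applies.
Retirement Saver's Credit: income exceeds £120,300 by £3,500, which is 5 full-or-partial £750 increments; reduction = 5 × £55 = £275, leaving £660.
Education Credit: £123,800 is at or below the £127,400 threshold, so the full £6,780 applies.
Total: £5,025 + £660 + £6,780 = £12,465.

£12,465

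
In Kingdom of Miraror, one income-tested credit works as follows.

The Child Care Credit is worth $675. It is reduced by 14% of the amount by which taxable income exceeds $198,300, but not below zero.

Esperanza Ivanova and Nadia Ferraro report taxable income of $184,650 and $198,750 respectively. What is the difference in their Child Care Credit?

Esperanza ($184,650): Child Care Credit: $184,650 is at or below the $198,300 threshold, so the full $675 applies.
Nadia ($198,750): Child Care Credit: 14% of the $450 excess over $198,300 is $63; credit = $675 − $63 = $612.
Difference: |$675 − $612| = $63.

$63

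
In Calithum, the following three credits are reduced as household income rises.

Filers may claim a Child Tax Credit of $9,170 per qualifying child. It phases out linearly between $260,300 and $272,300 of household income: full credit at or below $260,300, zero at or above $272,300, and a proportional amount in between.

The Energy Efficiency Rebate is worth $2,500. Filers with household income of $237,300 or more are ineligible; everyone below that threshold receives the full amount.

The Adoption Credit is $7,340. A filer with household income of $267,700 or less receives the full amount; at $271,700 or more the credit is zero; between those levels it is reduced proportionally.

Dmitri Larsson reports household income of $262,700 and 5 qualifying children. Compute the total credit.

$44,020

Child Tax Credit: base = 5 × $9,170 = $45,850. $262,700 is $2,400 into a $12,000 phase-out range, leaving 9,600/12,000 of the credit: $45,850 × 9,600/12,000 = $36,680.
Energy Efficiency Rebate: $262,700 meets or exceeds the $237,300 cutoff, so the credit is $0.
Adoption Credit: $262,700 is at or below the $267,700 threshold, so the full $7,340 applies.
Total: $36,680 + $0 + $7,340 = $44,020.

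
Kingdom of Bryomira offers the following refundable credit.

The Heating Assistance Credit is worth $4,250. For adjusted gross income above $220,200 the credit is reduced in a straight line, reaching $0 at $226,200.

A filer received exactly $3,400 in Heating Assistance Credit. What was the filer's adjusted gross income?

$3,400 is 3,400/4,250 of the full $4,250, so 850/4,250 of the $6,000 range has been used: income = $220,200 + $6,000 × 850/4,250 = $221,400.

$221,400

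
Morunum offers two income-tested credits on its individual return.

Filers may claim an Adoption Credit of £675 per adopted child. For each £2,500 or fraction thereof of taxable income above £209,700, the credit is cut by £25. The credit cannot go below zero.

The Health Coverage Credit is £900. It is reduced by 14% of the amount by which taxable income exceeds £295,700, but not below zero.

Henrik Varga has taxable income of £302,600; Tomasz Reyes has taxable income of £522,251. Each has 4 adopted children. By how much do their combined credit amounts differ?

£1,750

Henrik (£302,600): Adoption Credit: base = 4 × £675 = £2,700. income exceeds £209,700 by £92,900, which is 38 full-or-partial £2,500 increments; reduction = 38 × £25 = £950, leaving £1,750. Health Coverage Credit: 14% of the £6,900 excess over £295,700 is £966 ≥ base, so the credit is £0. total £1,750 + £0 = £1,750
Tomasz (£522,251): Adoption Credit: base = 4 × £675 = £2,700. income exceeds £209,700 by £312,551 → 126 increments × £25 = £3,150 ≥ base, so the credit is £0. Health Coverage Credit: 14% of the £226,551 excess over £295,700 is £31,717.14 ≥ base, so the credit is £0. total £0 + £0 = £0
Difference: |£1,750 − £0| = £1,750.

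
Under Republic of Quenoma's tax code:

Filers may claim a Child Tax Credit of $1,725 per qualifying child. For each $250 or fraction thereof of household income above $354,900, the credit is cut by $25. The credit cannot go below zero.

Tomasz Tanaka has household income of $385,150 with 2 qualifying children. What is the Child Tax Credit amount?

Child Tax Credit: base = 2 × $1,725 = $3,450. income exceeds $354,900 by $30,250, which is 121 full-or-partial $250 increments; reduction = 121 × $25 = $3,025, leaving $425.

$425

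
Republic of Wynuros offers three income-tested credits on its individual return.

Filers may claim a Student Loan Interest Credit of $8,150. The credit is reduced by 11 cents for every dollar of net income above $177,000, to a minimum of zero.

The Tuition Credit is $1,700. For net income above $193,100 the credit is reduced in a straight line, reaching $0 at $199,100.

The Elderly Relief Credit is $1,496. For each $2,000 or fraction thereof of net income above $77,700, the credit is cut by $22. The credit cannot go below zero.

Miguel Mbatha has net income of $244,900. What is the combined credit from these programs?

$681

Student Loan Interest Credit: 11% of the $67,900 excess over $177,000 is $7,469; credit = $8,150 − $7,469 = $681.
Tuition Credit: $244,900 is at or above $199,100, so the credit is $0.
Elderly Relief Credit: income exceeds $77,700 by $167,200 → 84 increments × $22 = $1,848 ≥ base, so the credit is $0.
Total: $681 + $0 + $0 = $681.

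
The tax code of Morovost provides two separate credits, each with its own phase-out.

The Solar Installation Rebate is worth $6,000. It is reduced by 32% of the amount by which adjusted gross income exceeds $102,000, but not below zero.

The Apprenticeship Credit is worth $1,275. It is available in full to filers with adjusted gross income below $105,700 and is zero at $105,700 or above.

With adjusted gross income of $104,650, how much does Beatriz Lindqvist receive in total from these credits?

$6,427

Solar Installation Rebate: 32% of the $2,650 excess over $102,000 is $848; credit = $6,000 − $848 = $5,152.
Apprenticeship Credit: $104,650 is below the $105,700 cutoff, so the full $1,275 applies.
Total: $5,152 + $1,275 = $6,427.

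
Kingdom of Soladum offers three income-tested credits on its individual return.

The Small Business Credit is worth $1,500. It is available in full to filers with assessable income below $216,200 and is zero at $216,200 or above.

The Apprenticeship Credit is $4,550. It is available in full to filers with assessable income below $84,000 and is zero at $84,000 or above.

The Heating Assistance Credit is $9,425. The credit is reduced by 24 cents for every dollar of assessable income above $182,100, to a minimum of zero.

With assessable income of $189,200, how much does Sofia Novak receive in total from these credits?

Small Business Credit: $189,200 is below the $216,200 cutoff, so the full $1,500 applies.
Apprenticeship Credit: $189,200 meets or exceeds the $84,000 cutoff, so the credit is $0.
Heating Assistance Credit: 24% of the $7,100 excess over $182,100 is $1,704; credit = $9,425 − $1,704 = $7,721.
Total: $1,500 + $0 + $7,721 = $9,221.

$9,221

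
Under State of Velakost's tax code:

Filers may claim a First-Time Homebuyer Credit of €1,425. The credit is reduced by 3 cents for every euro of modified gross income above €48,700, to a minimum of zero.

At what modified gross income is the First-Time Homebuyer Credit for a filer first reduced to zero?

€96,200

The credit falls by 3% of each euro above €48,700, so it reaches zero when the excess is €1,425 / 3% = €47,500: income = €48,700 + €47,500 = €96,200.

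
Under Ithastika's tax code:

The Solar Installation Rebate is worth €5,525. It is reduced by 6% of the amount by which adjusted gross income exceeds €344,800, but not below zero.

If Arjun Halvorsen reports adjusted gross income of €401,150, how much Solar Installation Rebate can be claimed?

€2,144

Solar Installation Rebate: 6% of the €56,350 excess over €344,800 is €3,381; credit = €5,525 − €3,381 = €2,144.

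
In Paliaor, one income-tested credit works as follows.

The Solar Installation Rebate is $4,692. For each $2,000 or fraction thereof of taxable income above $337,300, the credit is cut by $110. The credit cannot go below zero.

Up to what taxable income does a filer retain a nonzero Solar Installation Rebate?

After 42 increments the reduction is 42 × $110 = $4,620, leaving $72; one more increment wipes it out. Increment 42 ends at excess 42 × $2,000 = $84,000, so the highest qualifying income is $337,300 + $84,000 = $421,300.

$421,300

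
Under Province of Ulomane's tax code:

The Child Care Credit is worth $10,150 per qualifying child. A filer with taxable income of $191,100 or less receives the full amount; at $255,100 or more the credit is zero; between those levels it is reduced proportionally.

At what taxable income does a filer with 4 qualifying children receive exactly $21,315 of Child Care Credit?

Full credit = 4 × $10,150 = $40,600.
$21,315 is 21,315/40,600 of the full $40,600, so 19,285/40,600 of the $64,000 range has been used: income = $191,100 + $64,000 × 19,285/40,600 = $221,500.

$221,500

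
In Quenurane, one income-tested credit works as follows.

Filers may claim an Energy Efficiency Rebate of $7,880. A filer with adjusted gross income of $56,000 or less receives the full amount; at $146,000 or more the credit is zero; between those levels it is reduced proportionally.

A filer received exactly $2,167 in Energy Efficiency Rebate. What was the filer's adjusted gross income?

$2,167 is 2,167/7,880 of the full $7,880, so 5,713/7,880 of the $90,000 range has been used: income = $56,000 + $90,000 × 5,713/7,880 = $121,250.

$121,250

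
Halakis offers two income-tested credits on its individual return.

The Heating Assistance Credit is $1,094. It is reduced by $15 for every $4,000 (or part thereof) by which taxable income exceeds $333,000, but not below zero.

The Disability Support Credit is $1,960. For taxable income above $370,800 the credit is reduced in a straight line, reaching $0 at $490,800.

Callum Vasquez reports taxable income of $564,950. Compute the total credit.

Heating Assistance Credit: income exceeds $333,000 by $231,950, which is 58 full-or-partial $4,000 increments; reduction = 58 × $15 = $870, leaving $224.
Disability Support Credit: $564,950 is at or above $490,800, so the credit is $0.
Total: $224 + $0 = $224.

$224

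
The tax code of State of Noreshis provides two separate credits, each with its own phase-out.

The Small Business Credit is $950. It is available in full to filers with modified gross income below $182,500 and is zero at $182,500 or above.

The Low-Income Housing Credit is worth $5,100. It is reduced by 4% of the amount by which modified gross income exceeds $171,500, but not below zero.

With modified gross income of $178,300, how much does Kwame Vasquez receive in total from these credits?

$5,778

Small Business Credit: $178,300 is below the $182,500 cutoff, so the full $950 applies.
Low-Income Housing Credit: 4% of the $6,800 excess over $171,500 is $272; credit = $5,100 − $272 = $4,828.
Total: $950 + $4,828 = $5,778.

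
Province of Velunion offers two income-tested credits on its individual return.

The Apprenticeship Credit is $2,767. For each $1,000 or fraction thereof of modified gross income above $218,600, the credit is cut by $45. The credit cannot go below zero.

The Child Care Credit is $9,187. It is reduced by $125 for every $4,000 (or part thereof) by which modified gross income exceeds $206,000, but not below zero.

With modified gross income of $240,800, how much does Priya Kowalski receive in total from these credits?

$9,794

Apprenticeship Credit: income exceeds $218,600 by $22,200, which is 23 full-or-partial $1,000 increments; reduction = 23 × $45 = $1,035, leaving $1,732.
Child Care Credit: income exceeds $206,000 by $34,800, which is 9 full-or-partial $4,000 increments; reduction = 9 × $125 = $1,125, leaving $8,062.
Total: $1,732 + $8,062 = $9,794.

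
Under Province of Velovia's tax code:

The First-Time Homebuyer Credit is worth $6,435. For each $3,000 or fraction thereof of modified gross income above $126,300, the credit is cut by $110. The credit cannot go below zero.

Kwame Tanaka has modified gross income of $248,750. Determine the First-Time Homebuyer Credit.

$1,925

First-Time Homebuyer Credit: income exceeds $126,300 by $122,450, which is 41 full-or-partial $3,000 increments; reduction = 41 × $110 = $4,510, leaving $1,925.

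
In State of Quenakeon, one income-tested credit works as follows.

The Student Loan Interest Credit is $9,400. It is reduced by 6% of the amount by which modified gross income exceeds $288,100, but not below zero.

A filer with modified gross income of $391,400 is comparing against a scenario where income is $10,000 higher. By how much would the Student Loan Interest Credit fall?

At $391,400 — 6% of the $103,300 excess over $288,100 is $6,198; credit = $9,400 − $6,198 = $3,202.
At $401,400 — 6% of the $113,300 excess over $288,100 is $6,798; credit = $9,400 − $6,798 = $2,602.
Lost: $3,202 − $2,602 = $600.

$600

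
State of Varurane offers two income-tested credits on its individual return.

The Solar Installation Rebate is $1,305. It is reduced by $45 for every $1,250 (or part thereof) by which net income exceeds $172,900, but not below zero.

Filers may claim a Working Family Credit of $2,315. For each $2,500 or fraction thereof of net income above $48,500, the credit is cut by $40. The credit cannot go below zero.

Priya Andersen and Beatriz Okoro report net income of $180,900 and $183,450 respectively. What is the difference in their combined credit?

Priya ($180,900): Solar Installation Rebate: income exceeds $172,900 by $8,000, which is 7 full-or-partial $1,250 increments; reduction = 7 × $45 = $315, leaving $990. Working Family Credit: income exceeds $48,500 by $132,400, which is 53 full-or-partial $2,500 increments; reduction = 53 × $40 = $2,120, leaving $195. total $990 + $195 = $1,185
Beatriz ($183,450): Solar Installation Rebate: income exceeds $172,900 by $10,550, which is 9 full-or-partial $1,250 increments; reduction = 9 × $45 = $405, leaving $900. Working Family Credit: income exceeds $48,500 by $134,950, which is 54 full-or-partial $2,500 increments; reduction = 54 × $40 = $2,160, leaving $155. total $900 + $155 = $1,055
Difference: |$1,185 − $1,055| = $130.

$130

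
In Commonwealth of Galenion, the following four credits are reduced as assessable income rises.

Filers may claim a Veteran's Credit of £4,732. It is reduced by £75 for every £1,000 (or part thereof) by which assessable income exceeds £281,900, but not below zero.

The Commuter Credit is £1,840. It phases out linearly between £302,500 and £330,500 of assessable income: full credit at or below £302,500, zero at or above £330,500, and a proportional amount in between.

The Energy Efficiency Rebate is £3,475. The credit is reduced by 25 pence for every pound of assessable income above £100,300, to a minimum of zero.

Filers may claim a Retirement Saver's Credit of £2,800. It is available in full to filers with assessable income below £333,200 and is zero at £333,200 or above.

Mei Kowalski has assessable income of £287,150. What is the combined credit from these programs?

£8,922

Veteran's Credit: income exceeds £281,900 by £5,250, which is 6 full-or-partial £1,000 increments; reduction = 6 × £75 = £450, leaving £4,282.
Commuter Credit: £287,150 is at or below the £302,500 threshold, so the full £1,840 applies.
Energy Efficiency Rebate: 25% of the £186,850 excess over £100,300 is £46,712.50 ≥ base, so the credit is £0.
Retirement Saver's Credit: £287,150 is below the £333,200 cutoff, so the full £2,800 applies.
Total: £4,282 + £1,840 + £0 + £2,800 = £8,922.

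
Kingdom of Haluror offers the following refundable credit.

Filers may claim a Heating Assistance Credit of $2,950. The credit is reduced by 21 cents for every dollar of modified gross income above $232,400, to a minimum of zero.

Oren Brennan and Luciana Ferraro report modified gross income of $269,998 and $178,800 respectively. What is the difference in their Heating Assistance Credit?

$2,950

Oren ($269,998): Heating Assistance Credit: 21% of the $37,598 excess over $232,400 is $7,895.58 ≥ base, so the credit is $0.
Luciana ($178,800): Heating Assistance Credit: $178,800 is at or below the $232,400 threshold, so the full $2,950 applies.
Difference: |$0 − $2,950| = $2,950.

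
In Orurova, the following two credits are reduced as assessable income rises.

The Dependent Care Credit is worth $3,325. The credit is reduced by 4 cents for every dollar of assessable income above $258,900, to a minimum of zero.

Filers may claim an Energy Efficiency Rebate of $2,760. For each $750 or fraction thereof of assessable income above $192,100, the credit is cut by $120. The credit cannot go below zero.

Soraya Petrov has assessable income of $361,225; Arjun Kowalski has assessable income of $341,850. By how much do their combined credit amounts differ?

Soraya ($361,225): Dependent Care Credit: 4% of the $102,325 excess over $258,900 is $4,093 ≥ base, so the credit is $0. Energy Efficiency Rebate: income exceeds $192,100 by $169,125 → 226 increments × $120 = $27,120 ≥ base, so the credit is $0. total $0 + $0 = $0
Arjun ($341,850): Dependent Care Credit: 4% of the $82,950 excess over $258,900 is $3,318; credit = $3,325 − $3,318 = $7. Energy Efficiency Rebate: income exceeds $192,100 by $149,750 → 200 increments × $120 = $24,000 ≥ base, so the credit is $0. total $7 + $0 = $7
Difference: |$0 − $7| = $7.

$7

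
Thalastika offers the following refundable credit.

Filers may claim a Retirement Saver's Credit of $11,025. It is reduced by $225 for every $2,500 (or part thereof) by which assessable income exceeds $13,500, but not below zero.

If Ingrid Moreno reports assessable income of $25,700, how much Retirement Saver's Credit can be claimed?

Retirement Saver's Credit: income exceeds $13,500 by $12,200, which is 5 full-or-partial $2,500 increments; reduction = 5 × $225 = $1,125, leaving $9,900.

$9,900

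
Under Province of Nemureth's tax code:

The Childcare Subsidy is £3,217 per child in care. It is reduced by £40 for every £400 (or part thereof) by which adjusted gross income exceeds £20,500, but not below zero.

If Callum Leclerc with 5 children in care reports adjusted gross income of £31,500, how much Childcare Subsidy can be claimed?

Childcare Subsidy: base = 5 × £3,217 = £16,085. income exceeds £20,500 by £11,000, which is 28 full-or-partial £400 increments; reduction = 28 × £40 = £1,120, leaving £14,965.

£14,965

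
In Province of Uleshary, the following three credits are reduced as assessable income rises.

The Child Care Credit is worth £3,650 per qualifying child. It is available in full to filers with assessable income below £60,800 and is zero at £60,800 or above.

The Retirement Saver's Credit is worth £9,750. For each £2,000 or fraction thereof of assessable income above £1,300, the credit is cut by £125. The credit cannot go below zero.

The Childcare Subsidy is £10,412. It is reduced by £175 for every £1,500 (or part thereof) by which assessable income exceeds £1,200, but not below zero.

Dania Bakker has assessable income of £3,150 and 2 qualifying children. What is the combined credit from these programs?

Child Care Credit: base = 2 × £3,650 = £7,300. £3,150 is below the £60,800 cutoff, so the full £7,300 applies.
Retirement Saver's Credit: income exceeds £1,300 by £1,850, which is 1 full-or-partial £2,000 increment; reduction = 1 × £125 = £125, leaving £9,625.
Childcare Subsidy: income exceeds £1,200 by £1,950, which is 2 full-or-partial £1,500 increments; reduction = 2 × £175 = £350, leaving £10,062.
Total: £7,300 + £9,625 + £10,062 = £26,987.

£26,987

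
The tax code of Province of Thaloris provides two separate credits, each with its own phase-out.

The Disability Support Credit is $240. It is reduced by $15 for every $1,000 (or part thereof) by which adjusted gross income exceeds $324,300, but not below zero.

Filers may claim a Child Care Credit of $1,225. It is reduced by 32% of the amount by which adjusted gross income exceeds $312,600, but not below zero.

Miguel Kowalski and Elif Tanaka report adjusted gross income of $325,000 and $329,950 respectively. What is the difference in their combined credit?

$75

Miguel ($325,000): Disability Support Credit: income exceeds $324,300 by $700, which is 1 full-or-partial $1,000 increment; reduction = 1 × $15 = $15, leaving $225. Child Care Credit: 32% of the $12,400 excess over $312,600 is $3,968 ≥ base, so the credit is $0. total $225 + $0 = $225
Elif ($329,950): Disability Support Credit: income exceeds $324,300 by $5,650, which is 6 full-or-partial $1,000 increments; reduction = 6 × $15 = $90, leaving $150. Child Care Credit: 32% of the $17,350 excess over $312,600 is $5,552 ≥ base, so the credit is $0. total $150 + $0 = $150
Difference: |$225 − $150| = $75.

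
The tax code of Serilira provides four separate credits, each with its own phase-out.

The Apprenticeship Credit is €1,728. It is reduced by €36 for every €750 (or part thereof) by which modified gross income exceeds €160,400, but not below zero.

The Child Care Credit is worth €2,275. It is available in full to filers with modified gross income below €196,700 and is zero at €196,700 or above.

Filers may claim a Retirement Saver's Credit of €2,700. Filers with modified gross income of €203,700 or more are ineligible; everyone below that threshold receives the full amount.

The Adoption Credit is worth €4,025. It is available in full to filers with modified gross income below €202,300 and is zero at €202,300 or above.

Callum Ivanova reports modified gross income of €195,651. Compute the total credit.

Apprenticeship Credit: income exceeds €160,400 by €35,251 → 48 increments × €36 = €1,728 ≥ base, so the credit is €0.
Child Care Credit: €195,651 is below the €196,700 cutoff, so the full €2,275 applies.
Retirement Saver's Credit: €195,651 is below the €203,700 cutoff, so the full €2,700 applies.
Adoption Credit: €195,651 is below the €202,300 cutoff, so the full €4,025 applies.
Total: €0 + €2,275 + €2,700 + €4,025 = €9,000.

€9,000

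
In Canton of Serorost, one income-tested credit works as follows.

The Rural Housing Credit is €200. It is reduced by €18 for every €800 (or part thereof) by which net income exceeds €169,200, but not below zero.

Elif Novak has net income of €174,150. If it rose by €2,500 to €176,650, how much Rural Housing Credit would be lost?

€54

At €174,150 — income exceeds €169,200 by €4,950, which is 7 full-or-partial €800 increments; reduction = 7 × €18 = €126, leaving €74.
At €176,650 — income exceeds €169,200 by €7,450, which is 10 full-or-partial €800 increments; reduction = 10 × €18 = €180, leaving €20.
Lost: €74 − €20 = €54.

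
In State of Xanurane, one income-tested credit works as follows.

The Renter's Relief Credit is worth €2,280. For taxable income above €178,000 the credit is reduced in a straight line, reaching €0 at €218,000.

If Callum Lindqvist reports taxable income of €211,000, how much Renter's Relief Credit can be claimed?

€399

Renter's Relief Credit: €211,000 is €33,000 into a €40,000 phase-out range, leaving 7,000/40,000 of the credit: €2,280 × 7,000/40,000 = €399.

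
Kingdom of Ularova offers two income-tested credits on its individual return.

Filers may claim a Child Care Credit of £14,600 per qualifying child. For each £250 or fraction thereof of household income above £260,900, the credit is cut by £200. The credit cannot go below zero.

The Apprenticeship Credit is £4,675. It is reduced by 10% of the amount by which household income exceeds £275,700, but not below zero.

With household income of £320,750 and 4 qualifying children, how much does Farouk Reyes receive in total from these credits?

Child Care Credit: base = 4 × £14,600 = £58,400. income exceeds £260,900 by £59,850, which is 240 full-or-partial £250 increments; reduction = 240 × £200 = £48,000, leaving £10,400.
Apprenticeship Credit: 10% of the £45,050 excess over £275,700 is £4,505; credit = £4,675 − £4,505 = £170.
Total: £10,400 + £170 = £10,570.

£10,570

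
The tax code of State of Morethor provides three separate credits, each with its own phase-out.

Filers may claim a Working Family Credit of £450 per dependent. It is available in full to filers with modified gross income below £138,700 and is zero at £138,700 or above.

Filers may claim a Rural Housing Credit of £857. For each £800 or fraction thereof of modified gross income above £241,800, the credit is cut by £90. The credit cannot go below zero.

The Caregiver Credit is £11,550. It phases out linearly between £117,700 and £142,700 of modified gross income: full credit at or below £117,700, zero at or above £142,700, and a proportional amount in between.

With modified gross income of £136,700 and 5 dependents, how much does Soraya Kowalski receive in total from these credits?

Working Family Credit: base = 5 × £450 = £2,250. £136,700 is below the £138,700 cutoff, so the full £2,250 applies.
Rural Housing Credit: £136,700 is at or below the £241,800 threshold, so the full £857 applies.
Caregiver Credit: £136,700 is £19,000 into a £25,000 phase-out range, leaving 6,000/25,000 of the credit: £11,550 × 6,000/25,000 = £2,772.
Total: £2,250 + £857 + £2,772 = £5,879.

£5,879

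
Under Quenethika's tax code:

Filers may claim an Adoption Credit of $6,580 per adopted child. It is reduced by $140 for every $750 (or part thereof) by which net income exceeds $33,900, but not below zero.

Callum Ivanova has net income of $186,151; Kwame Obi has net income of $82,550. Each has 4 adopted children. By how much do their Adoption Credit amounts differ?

$17,220

Callum ($186,151): Adoption Credit: base = 4 × $6,580 = $26,320. income exceeds $33,900 by $152,251 → 204 increments × $140 = $28,560 ≥ base, so the credit is $0.
Kwame ($82,550): Adoption Credit: base = 4 × $6,580 = $26,320. income exceeds $33,900 by $48,650, which is 65 full-or-partial $750 increments; reduction = 65 × $140 = $9,100, leaving $17,220.
Difference: |$0 − $17,220| = $17,220.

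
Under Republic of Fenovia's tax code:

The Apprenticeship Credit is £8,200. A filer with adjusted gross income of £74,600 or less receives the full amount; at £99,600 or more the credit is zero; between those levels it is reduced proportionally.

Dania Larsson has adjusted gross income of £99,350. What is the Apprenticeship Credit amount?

Apprenticeship Credit: £99,350 is £24,750 into a £25,000 phase-out range, leaving 250/25,000 of the credit: £8,200 × 250/25,000 = £82.

£82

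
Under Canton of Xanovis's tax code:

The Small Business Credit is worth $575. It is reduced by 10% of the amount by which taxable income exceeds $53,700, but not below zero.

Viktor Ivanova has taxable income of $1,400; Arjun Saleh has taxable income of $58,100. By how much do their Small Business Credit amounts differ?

Viktor ($1,400): Small Business Credit: $1,400 is at or below the $53,700 threshold, so the full $575 applies.
Arjun ($58,100): Small Business Credit: 10% of the $4,400 excess over $53,700 is $440; credit = $575 − $440 = $135.
Difference: |$575 − $135| = $440.

$440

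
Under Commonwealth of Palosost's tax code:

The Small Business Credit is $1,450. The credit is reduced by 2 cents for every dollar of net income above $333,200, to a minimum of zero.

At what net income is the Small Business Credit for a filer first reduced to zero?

$405,700

The credit falls by 2% of each dollar above $333,200, so it reaches zero when the excess is $1,450 / 2% = $72,500: income = $333,200 + $72,500 = $405,700.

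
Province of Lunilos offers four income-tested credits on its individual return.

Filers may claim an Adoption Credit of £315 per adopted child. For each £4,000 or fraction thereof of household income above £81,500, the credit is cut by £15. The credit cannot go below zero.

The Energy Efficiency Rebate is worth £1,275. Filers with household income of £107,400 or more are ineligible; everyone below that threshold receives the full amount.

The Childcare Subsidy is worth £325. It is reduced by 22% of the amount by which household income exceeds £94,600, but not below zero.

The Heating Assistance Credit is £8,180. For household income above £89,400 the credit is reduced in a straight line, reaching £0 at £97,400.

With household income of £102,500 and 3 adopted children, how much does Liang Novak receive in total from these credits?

£2,130

Adoption Credit: base = 3 × £315 = £945. income exceeds £81,500 by £21,000, which is 6 full-or-partial £4,000 increments; reduction = 6 × £15 = £90, leaving £855.
Energy Efficiency Rebate: £102,500 is below the £107,400 cutoff, so the full £1,275 applies.
Childcare Subsidy: 22% of the £7,900 excess over £94,600 is £1,738 ≥ base, so the credit is £0.
Heating Assistance Credit: £102,500 is at or above £97,400, so the credit is £0.
Total: £855 + £1,275 + £0 + £0 = £2,130.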